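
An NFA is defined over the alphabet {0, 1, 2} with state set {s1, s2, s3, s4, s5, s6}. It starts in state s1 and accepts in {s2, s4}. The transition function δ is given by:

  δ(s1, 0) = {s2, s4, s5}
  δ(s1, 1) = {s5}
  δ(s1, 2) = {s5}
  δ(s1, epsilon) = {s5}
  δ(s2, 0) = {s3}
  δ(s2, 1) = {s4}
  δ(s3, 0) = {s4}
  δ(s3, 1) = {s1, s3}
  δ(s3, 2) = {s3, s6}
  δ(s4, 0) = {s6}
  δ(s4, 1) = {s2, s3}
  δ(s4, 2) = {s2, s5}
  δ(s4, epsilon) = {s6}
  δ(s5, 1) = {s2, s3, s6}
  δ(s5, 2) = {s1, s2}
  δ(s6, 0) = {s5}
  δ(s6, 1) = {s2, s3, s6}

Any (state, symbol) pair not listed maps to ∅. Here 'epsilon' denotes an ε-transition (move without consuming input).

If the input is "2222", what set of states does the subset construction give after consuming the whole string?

{s1, s2, s5}

Start: ε-closure({s1}) = {s1, s5}.
Read '2': {s1, s5} → {s1, s2, s5}.
Read '2': {s1, s2, s5} → {s1, s2, s5}.
Read '2': {s1, s2, s5} → {s1, s2, s5}.
Read '2': {s1, s2, s5} → {s1, s2, s5}.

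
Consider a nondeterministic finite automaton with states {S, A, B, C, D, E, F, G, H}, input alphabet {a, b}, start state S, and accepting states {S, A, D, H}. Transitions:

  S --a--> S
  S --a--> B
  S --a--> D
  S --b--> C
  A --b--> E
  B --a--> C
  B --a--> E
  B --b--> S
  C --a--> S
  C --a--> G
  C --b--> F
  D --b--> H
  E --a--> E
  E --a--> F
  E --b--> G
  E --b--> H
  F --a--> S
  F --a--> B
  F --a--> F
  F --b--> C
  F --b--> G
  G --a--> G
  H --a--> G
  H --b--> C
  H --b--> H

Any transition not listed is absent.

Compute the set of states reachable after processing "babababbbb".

Start in {S}.
Read 'b': S→{C}; now {C}.
Read 'a': C→{S, G}; now {S, G}.
Read 'b': S→{C}, G→∅; now {C}.
Read 'a': C→{S, G}; now {S, G}.
Read 'b': S→{C}, G→∅; now {C}.
Read 'a': C→{S, G}; now {S, G}.
Read 'b': S→{C}, G→∅; now {C}.
Read 'b': C→{F}; now {F}.
Read 'b': F→{C, G}; now {C, G}.
Read 'b': C→{F}, G→∅; now {F}.

{F}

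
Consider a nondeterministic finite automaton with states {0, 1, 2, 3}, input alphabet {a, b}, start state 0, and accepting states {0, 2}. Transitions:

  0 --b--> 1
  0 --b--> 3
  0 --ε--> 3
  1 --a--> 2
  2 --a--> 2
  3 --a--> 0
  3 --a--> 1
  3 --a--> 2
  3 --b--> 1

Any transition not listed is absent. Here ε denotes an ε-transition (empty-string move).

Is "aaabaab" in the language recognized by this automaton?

No

Start: ε-closure({0}) = {0, 3}.
Read 'a': 0→∅, 3→{0, 1, 2}; union {0, 1, 2}; ε-closure = {0, 1, 2, 3}.
Read 'a': 0→∅, 1→{2}, 2→{2}, 3→{0, 1, 2}; union {0, 1, 2}; ε-closure = {0, 1, 2, 3}.
Read 'a': 0→∅, 1→{2}, 2→{2}, 3→{0, 1, 2}; union {0, 1, 2}; ε-closure = {0, 1, 2, 3}.
Read 'b': 0→{1, 3}, 1→∅, 2→∅, 3→{1}; now {1, 3}.
Read 'a': 1→{2}, 3→{0, 1, 2}; union {0, 1, 2}; ε-closure = {0, 1, 2, 3}.
Read 'a': 0→∅, 1→{2}, 2→{2}, 3→{0, 1, 2}; union {0, 1, 2}; ε-closure = {0, 1, 2, 3}.
Read 'b': 0→{1, 3}, 1→∅, 2→∅, 3→{1}; now {1, 3}.
The final set {1, 3} contains no accepting state.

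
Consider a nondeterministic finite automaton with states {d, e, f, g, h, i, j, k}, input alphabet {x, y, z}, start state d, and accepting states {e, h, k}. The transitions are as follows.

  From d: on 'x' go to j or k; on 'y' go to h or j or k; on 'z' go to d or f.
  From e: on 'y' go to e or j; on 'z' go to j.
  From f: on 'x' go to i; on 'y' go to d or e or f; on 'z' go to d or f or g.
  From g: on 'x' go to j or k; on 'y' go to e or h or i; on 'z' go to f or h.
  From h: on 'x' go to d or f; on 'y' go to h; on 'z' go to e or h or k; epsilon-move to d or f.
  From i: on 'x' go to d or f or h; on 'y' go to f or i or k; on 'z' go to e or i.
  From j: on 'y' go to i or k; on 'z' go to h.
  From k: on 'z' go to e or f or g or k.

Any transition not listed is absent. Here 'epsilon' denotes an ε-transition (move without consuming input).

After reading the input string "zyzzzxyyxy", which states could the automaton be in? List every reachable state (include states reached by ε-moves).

Start in {d}.
Read 'z': d→{d, f}; now {d, f}.
Read 'y': d→{h, j, k}, f→{d, e, f}; now {d, e, f, h, j, k}.
Read 'z': d→{d, f}, e→{j}, f→{d, f, g}, h→{e, h, k}, j→{h}, k→{e, f, g, k}; now {d, e, f, g, h, j, k}.
Read 'z': d→{d, f}, e→{j}, f→{d, f, g}, g→{f, h}, h→{e, h, k}, j→{h}, k→{e, f, g, k}; now {d, e, f, g, h, j, k}.
Read 'z': d→{d, f}, e→{j}, f→{d, f, g}, g→{f, h}, h→{e, h, k}, j→{h}, k→{e, f, g, k}; now {d, e, f, g, h, j, k}.
Read 'x': d→{j, k}, e→∅, f→{i}, g→{j, k}, h→{d, f}, j→∅, k→∅; now {d, f, i, j, k}.
Read 'y': d→{h, j, k}, f→{d, e, f}, i→{f, i, k}, j→{i, k}, k→∅; now {d, e, f, h, i, j, k}.
Read 'y': d→{h, j, k}, e→{e, j}, f→{d, e, f}, h→{h}, i→{f, i, k}, j→{i, k}, k→∅; now {d, e, f, h, i, j, k}.
Read 'x': d→{j, k}, e→∅, f→{i}, h→{d, f}, i→{d, f, h}, j→∅, k→∅; now {d, f, h, i, j, k}.
Read 'y': d→{h, j, k}, f→{d, e, f}, h→{h}, i→{f, i, k}, j→{i, k}, k→∅; now {d, e, f, h, i, j, k}.

{d, e, f, h, i, j, k}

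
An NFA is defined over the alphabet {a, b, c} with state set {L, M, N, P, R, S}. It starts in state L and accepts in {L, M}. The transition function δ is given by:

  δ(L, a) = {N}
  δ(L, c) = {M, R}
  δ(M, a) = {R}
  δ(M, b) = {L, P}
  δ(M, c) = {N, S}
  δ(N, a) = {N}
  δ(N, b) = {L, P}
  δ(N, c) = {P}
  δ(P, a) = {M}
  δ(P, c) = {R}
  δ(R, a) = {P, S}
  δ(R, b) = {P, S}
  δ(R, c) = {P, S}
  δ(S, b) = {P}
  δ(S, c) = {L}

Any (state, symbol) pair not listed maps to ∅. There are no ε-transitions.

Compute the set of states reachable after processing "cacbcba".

Start in {L}.
Read 'c': {L} → {M, R}.
Read 'a': {M, R} → {P, R, S}.
Read 'c': {P, R, S} → {L, P, R, S}.
Read 'b': {L, P, R, S} → {P, S}.
Read 'c': {P, S} → {L, R}.
Read 'b': {L, R} → {P, S}.
Read 'a': {P, S} → {M}.

{M}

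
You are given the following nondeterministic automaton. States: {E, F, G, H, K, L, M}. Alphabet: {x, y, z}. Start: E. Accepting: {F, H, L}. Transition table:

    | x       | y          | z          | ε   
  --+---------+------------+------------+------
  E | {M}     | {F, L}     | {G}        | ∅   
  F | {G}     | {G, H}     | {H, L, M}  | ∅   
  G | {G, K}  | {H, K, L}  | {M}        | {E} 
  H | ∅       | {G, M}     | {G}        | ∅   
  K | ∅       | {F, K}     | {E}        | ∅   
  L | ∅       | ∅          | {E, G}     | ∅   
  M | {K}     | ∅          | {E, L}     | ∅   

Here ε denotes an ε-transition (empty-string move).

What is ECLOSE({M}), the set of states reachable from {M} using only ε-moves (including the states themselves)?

Begin with {M}.
No ε-moves leave this set, so the closure equals the set itself.

{M}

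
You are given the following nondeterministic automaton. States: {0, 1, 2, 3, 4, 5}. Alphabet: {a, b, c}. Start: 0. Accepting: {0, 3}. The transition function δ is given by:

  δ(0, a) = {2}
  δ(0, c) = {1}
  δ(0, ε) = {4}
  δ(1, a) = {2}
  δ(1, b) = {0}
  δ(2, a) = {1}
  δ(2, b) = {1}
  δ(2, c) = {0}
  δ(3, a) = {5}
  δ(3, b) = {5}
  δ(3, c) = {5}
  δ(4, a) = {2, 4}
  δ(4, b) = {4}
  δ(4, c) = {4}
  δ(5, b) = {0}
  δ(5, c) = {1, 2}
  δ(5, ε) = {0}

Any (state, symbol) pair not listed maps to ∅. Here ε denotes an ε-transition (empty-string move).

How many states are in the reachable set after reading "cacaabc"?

Start: ε-closure({0}) = {0, 4}.
Read 'c': 0→{1}, 4→{4}; now {1, 4}.
Read 'a': 1→{2}, 4→{2, 4}; now {2, 4}.
Read 'c': 2→{0}, 4→{4}; now {0, 4}.
Read 'a': 0→{2}, 4→{2, 4}; now {2, 4}.
Read 'a': 2→{1}, 4→{2, 4}; now {1, 2, 4}.
Read 'b': 1→{0}, 2→{1}, 4→{4}; now {0, 1, 4}.
Read 'c': 0→{1}, 1→∅, 4→{4}; now {1, 4}.
That set has 2 states.

2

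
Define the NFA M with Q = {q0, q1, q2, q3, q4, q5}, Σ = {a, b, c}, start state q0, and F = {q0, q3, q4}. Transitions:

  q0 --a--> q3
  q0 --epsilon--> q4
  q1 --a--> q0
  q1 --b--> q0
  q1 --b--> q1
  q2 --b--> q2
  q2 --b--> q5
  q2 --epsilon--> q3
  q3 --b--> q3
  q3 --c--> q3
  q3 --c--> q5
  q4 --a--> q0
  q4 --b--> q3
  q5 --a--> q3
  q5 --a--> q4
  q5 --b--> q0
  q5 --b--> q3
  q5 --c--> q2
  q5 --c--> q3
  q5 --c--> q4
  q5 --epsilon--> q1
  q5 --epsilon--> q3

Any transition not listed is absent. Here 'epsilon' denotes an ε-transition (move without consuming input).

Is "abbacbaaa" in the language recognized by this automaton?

Start: ε-closure({q0}) = {q0, q4}.
Read 'a': q0→{q3}, q4→{q0}; union {q0, q3}; ε-closure = {q0, q3, q4}.
Read 'b': q0→∅, q3→{q3}, q4→{q3}; now {q3}.
Read 'b': q3→{q3}; now {q3}.
Read 'a': q3→∅; now ∅.
The set is empty and remains empty for the remaining 5 symbols.
The final set ∅ contains no accepting state.

No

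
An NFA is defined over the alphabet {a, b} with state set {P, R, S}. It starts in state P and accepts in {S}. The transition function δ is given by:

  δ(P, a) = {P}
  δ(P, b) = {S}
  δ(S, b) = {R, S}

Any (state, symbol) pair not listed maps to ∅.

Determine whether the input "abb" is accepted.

Yes

Start in {P}.
Read 'a': {P} → {P}.
Read 'b': {P} → {S}.
Read 'b': {S} → {R, S}.
The final set {R, S} contains the accepting state S.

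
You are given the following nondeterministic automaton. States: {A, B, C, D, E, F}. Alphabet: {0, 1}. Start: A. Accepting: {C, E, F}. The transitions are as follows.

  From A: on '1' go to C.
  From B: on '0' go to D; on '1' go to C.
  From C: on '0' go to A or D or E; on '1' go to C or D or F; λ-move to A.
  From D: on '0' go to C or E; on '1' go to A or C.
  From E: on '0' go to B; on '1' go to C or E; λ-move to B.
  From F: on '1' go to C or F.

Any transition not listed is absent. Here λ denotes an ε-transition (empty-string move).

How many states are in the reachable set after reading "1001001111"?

6

Start in {A}.
Read '1': {A} → {A, C}.
Read '0': {A, C} → {A, B, D, E}.
Read '0': {A, B, D, E} → {A, B, C, D, E}.
Read '1': {A, B, C, D, E} → {A, B, C, D, E, F}.
Read '0': {A, B, C, D, E, F} → {A, B, C, D, E}.
Read '0': {A, B, C, D, E} → {A, B, C, D, E}.
Read '1': {A, B, C, D, E} → {A, B, C, D, E, F}.
Read '1': {A, B, C, D, E, F} → {A, B, C, D, E, F}.
Read '1': {A, B, C, D, E, F} → {A, B, C, D, E, F}.
Read '1': {A, B, C, D, E, F} → {A, B, C, D, E, F}.
That set has 6 states.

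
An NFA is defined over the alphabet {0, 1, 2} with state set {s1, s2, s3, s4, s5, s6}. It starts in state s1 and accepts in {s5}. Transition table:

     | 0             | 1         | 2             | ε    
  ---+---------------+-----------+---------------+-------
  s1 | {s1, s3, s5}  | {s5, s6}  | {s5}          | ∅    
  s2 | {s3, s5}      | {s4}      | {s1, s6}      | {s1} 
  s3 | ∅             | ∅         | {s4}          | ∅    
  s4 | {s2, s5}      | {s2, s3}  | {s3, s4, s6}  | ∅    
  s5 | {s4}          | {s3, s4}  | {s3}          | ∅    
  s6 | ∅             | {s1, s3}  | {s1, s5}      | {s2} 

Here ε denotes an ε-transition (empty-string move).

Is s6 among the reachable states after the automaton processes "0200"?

Start in {s1}.
Read '0': s1→{s1, s3, s5}; now {s1, s3, s5}.
Read '2': s1→{s5}, s3→{s4}, s5→{s3}; now {s3, s4, s5}.
Read '0': s3→∅, s4→{s2, s5}, s5→{s4}; union {s2, s4, s5}; ε-closure = {s1, s2, s4, s5}.
Read '0': s1→{s1, s3, s5}, s2→{s3, s5}, s4→{s2, s5}, s5→{s4}; now {s1, s2, s3, s4, s5}.
State s6 is not in {s1, s2, s3, s4, s5}.

No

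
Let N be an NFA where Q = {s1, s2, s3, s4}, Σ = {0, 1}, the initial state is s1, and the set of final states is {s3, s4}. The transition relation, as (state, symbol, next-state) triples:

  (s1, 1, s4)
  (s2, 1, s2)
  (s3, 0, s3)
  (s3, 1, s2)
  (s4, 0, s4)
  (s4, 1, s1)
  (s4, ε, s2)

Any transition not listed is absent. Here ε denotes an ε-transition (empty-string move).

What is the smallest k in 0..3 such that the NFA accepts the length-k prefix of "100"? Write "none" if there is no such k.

Start in {s1}.
Read '1': {s1} → {s2, s4}.
None of the earlier sets intersect F, but {s2, s4} does.

1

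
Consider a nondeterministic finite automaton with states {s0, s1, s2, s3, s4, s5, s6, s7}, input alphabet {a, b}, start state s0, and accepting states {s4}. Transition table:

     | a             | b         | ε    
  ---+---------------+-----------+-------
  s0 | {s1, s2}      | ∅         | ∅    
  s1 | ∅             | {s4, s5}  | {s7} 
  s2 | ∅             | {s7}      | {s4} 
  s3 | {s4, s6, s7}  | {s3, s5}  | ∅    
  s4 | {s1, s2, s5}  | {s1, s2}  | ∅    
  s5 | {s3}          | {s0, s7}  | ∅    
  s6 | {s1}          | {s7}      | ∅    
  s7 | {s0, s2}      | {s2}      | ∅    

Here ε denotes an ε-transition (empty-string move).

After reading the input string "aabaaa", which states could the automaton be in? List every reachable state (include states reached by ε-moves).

Start in {s0}.
Read 'a': s0→{s1, s2}; union {s1, s2}; ε-closure = {s1, s2, s4, s7}.
Read 'a': s1→∅, s2→∅, s4→{s1, s2, s5}, s7→{s0, s2}; union {s0, s1, s2, s5}; ε-closure = {s0, s1, s2, s4, s5, s7}.
Read 'b': s0→∅, s1→{s4, s5}, s2→{s7}, s4→{s1, s2}, s5→{s0, s7}, s7→{s2}; now {s0, s1, s2, s4, s5, s7}.
Read 'a': s0→{s1, s2}, s1→∅, s2→∅, s4→{s1, s2, s5}, s5→{s3}, s7→{s0, s2}; union {s0, s1, s2, s3, s5}; ε-closure = {s0, s1, s2, s3, s4, s5, s7}.
Read 'a': s0→{s1, s2}, s1→∅, s2→∅, s3→{s4, s6, s7}, s4→{s1, s2, s5}, s5→{s3}, s7→{s0, s2}; now {s0, s1, s2, s3, s4, s5, s6, s7}.
Read 'a': s0→{s1, s2}, s1→∅, s2→∅, s3→{s4, s6, s7}, s4→{s1, s2, s5}, s5→{s3}, s6→{s1}, s7→{s0, s2}; now {s0, s1, s2, s3, s4, s5, s6, s7}.

{s0, s1, s2, s3, s4, s5, s6, s7}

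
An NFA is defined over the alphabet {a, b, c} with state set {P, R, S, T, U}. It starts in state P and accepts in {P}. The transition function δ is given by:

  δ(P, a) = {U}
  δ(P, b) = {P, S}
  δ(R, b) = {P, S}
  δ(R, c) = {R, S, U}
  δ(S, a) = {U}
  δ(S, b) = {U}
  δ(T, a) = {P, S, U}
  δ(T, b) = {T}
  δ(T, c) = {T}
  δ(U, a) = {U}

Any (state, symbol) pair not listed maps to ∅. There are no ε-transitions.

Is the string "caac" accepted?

No

Start in {P}.
Read 'c': {P} → ∅.
The set is empty and remains empty for the remaining 3 symbols.
The final set ∅ contains no accepting state.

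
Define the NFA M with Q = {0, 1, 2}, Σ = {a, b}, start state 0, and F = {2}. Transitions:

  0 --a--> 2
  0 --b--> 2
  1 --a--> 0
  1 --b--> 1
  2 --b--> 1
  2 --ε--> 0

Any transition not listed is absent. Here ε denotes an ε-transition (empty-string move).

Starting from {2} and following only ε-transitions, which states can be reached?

Begin with {2}.
ε-move 2 → 0; add 0.

{0, 2}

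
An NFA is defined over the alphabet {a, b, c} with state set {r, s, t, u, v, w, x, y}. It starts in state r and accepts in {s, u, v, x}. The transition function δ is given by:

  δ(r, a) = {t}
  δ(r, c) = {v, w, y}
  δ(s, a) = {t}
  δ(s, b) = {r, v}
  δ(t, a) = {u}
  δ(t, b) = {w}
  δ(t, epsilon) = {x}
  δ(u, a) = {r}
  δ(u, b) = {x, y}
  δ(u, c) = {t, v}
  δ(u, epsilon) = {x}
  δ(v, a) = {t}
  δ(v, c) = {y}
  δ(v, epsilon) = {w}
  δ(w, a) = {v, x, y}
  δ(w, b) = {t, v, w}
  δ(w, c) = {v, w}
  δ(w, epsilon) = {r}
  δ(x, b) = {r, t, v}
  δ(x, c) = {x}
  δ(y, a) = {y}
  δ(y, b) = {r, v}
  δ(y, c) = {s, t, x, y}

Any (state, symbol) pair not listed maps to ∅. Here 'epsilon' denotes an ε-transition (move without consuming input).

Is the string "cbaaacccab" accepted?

Start in {r}.
Read 'c': {r} → {r, v, w, y}.
Read 'b': {r, v, w, y} → {r, t, v, w, x}.
Read 'a': {r, t, v, w, x} → {r, t, u, v, w, x, y}.
Read 'a': {r, t, u, v, w, x, y} → {r, t, u, v, w, x, y}.
Read 'a': {r, t, u, v, w, x, y} → {r, t, u, v, w, x, y}.
Read 'c': {r, t, u, v, w, x, y} → {r, s, t, v, w, x, y}.
Read 'c': {r, s, t, v, w, x, y} → {r, s, t, v, w, x, y}.
Read 'c': {r, s, t, v, w, x, y} → {r, s, t, v, w, x, y}.
Read 'a': {r, s, t, v, w, x, y} → {r, t, u, v, w, x, y}.
Read 'b': {r, t, u, v, w, x, y} → {r, t, v, w, x, y}.
The final set {r, t, v, w, x, y} contains the accepting states v, x.

Yes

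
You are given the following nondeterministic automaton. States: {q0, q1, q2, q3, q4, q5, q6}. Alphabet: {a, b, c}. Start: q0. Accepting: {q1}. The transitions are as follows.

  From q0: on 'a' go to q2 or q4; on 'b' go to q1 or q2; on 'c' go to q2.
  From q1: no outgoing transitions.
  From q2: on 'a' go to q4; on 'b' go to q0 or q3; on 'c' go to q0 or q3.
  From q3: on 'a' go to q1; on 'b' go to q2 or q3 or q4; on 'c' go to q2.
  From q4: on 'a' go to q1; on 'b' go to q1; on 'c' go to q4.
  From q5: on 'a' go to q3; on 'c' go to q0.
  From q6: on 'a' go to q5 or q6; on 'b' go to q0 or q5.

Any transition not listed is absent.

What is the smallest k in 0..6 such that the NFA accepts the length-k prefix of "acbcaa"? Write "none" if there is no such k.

3

Start in {q0}.
Read 'a': q0→{q2, q4}; now {q2, q4}.
Read 'c': q2→{q0, q3}, q4→{q4}; now {q0, q3, q4}.
Read 'b': q0→{q1, q2}, q3→{q2, q3, q4}, q4→{q1}; now {q1, q2, q3, q4}.
None of the earlier sets intersect F, but {q1, q2, q3, q4} does.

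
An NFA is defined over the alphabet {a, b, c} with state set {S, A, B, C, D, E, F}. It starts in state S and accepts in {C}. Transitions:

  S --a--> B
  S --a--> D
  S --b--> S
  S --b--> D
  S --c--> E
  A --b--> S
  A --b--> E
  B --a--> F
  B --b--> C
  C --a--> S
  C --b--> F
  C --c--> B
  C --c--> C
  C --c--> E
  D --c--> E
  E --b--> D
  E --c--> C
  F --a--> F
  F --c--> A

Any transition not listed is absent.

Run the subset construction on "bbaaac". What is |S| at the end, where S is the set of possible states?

1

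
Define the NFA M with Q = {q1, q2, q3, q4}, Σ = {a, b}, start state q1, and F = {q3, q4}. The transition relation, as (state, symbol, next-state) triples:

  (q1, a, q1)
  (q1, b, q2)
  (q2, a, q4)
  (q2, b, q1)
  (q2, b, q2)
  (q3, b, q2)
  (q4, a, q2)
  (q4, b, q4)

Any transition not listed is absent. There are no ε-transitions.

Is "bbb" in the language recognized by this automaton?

Start in {q1}.
Read 'b': q1→{q2}; now {q2}.
Read 'b': q2→{q1, q2}; now {q1, q2}.
Read 'b': q1→{q2}, q2→{q1, q2}; now {q1, q2}.
The final set {q1, q2} contains no accepting state.

No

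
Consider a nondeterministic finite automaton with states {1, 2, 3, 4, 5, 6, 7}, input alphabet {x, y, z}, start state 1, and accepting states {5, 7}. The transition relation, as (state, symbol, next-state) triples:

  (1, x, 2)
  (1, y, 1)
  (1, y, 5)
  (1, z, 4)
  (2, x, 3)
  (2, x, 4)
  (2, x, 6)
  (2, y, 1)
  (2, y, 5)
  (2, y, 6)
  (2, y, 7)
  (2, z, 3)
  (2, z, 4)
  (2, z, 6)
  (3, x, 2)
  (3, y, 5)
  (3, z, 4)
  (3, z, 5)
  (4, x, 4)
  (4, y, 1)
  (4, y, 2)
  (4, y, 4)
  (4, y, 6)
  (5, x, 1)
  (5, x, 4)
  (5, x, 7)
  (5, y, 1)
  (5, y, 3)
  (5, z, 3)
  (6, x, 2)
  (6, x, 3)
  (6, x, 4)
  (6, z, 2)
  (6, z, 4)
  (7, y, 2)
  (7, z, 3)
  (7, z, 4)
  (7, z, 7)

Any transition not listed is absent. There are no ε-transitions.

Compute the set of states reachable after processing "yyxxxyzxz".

Start in {1}.
Read 'y': 1→{1, 5}; now {1, 5}.
Read 'y': 1→{1, 5}, 5→{1, 3}; now {1, 3, 5}.
Read 'x': 1→{2}, 3→{2}, 5→{1, 4, 7}; now {1, 2, 4, 7}.
Read 'x': 1→{2}, 2→{3, 4, 6}, 4→{4}, 7→∅; now {2, 3, 4, 6}.
Read 'x': 2→{3, 4, 6}, 3→{2}, 4→{4}, 6→{2, 3, 4}; now {2, 3, 4, 6}.
Read 'y': 2→{1, 5, 6, 7}, 3→{5}, 4→{1, 2, 4, 6}, 6→∅; now {1, 2, 4, 5, 6, 7}.
Read 'z': 1→{4}, 2→{3, 4, 6}, 4→∅, 5→{3}, 6→{2, 4}, 7→{3, 4, 7}; now {2, 3, 4, 6, 7}.
Read 'x': 2→{3, 4, 6}, 3→{2}, 4→{4}, 6→{2, 3, 4}, 7→∅; now {2, 3, 4, 6}.
Read 'z': 2→{3, 4, 6}, 3→{4, 5}, 4→∅, 6→{2, 4}; now {2, 3, 4, 5, 6}.

{2, 3, 4, 5, 6}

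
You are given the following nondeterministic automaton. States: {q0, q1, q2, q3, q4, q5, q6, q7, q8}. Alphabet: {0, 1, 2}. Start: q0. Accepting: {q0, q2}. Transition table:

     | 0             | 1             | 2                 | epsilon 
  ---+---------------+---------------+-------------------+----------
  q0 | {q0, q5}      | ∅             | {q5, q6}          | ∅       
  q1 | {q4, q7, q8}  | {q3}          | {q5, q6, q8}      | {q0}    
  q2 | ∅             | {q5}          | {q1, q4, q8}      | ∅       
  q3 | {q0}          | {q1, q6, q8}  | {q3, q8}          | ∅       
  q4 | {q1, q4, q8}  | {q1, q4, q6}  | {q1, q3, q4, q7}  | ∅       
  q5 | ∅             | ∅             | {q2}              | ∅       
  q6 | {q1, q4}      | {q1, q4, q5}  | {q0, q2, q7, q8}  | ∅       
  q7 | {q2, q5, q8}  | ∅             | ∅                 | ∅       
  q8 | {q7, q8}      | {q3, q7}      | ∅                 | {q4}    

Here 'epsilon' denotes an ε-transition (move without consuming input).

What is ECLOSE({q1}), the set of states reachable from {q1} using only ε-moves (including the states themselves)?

Begin with {q1}.
ε-move q1 → q0; add q0.

{q0, q1}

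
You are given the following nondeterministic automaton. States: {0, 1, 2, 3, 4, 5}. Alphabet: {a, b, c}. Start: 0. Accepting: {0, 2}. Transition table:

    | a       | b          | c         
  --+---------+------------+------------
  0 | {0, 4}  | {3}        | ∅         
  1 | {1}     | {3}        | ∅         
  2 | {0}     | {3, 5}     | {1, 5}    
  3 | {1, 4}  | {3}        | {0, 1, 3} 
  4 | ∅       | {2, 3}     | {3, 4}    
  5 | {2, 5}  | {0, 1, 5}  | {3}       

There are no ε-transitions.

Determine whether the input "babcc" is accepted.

Yes

Start in {0}.
Read 'b': {0} → {3}.
Read 'a': {3} → {1, 4}.
Read 'b': {1, 4} → {2, 3}.
Read 'c': {2, 3} → {0, 1, 3, 5}.
Read 'c': {0, 1, 3, 5} → {0, 1, 3}.
The final set {0, 1, 3} contains the accepting state 0.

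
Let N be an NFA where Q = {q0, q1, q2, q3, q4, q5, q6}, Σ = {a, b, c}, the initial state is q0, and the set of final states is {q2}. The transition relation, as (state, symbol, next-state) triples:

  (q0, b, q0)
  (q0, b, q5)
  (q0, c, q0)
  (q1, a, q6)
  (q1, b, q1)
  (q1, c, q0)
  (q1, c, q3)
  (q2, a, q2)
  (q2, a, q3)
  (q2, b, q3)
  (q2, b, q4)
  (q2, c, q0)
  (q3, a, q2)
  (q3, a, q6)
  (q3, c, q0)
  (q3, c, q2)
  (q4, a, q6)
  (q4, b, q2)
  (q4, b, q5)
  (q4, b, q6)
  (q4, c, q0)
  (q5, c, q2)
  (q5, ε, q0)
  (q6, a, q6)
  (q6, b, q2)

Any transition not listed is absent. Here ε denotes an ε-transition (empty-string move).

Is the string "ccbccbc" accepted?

Yes

Start in {q0}.
Read 'c': {q0} → {q0}.
Read 'c': {q0} → {q0}.
Read 'b': {q0} → {q0, q5}.
Read 'c': {q0, q5} → {q0, q2}.
Read 'c': {q0, q2} → {q0}.
Read 'b': {q0} → {q0, q5}.
Read 'c': {q0, q5} → {q0, q2}.
The final set {q0, q2} contains the accepting state q2.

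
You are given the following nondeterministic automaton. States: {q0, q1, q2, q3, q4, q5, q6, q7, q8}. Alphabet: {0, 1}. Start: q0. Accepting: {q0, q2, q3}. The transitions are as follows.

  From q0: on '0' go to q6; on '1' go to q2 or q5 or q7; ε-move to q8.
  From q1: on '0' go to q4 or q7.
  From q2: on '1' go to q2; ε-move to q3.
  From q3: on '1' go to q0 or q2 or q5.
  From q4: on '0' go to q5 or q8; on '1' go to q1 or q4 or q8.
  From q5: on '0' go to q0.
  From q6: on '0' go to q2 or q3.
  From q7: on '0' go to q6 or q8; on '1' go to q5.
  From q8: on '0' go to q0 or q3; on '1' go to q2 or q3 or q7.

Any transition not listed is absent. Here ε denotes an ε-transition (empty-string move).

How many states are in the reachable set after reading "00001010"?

Start: ε-closure({q0}) = {q0, q8}.
Read '0': q0→{q6}, q8→{q0, q3}; union {q0, q3, q6}; ε-closure = {q0, q3, q6, q8}.
Read '0': q0→{q6}, q3→∅, q6→{q2, q3}, q8→{q0, q3}; union {q0, q2, q3, q6}; ε-closure = {q0, q2, q3, q6, q8}.
Read '0': q0→{q6}, q2→∅, q3→∅, q6→{q2, q3}, q8→{q0, q3}; union {q0, q2, q3, q6}; ε-closure = {q0, q2, q3, q6, q8}.
Read '0': q0→{q6}, q2→∅, q3→∅, q6→{q2, q3}, q8→{q0, q3}; union {q0, q2, q3, q6}; ε-closure = {q0, q2, q3, q6, q8}.
Read '1': q0→{q2, q5, q7}, q2→{q2}, q3→{q0, q2, q5}, q6→∅, q8→{q2, q3, q7}; union {q0, q2, q3, q5, q7}; ε-closure = {q0, q2, q3, q5, q7, q8}.
Read '0': q0→{q6}, q2→∅, q3→∅, q5→{q0}, q7→{q6, q8}, q8→{q0, q3}; now {q0, q3, q6, q8}.
Read '1': q0→{q2, q5, q7}, q3→{q0, q2, q5}, q6→∅, q8→{q2, q3, q7}; union {q0, q2, q3, q5, q7}; ε-closure = {q0, q2, q3, q5, q7, q8}.
Read '0': q0→{q6}, q2→∅, q3→∅, q5→{q0}, q7→{q6, q8}, q8→{q0, q3}; now {q0, q3, q6, q8}.
That set has 4 states.

4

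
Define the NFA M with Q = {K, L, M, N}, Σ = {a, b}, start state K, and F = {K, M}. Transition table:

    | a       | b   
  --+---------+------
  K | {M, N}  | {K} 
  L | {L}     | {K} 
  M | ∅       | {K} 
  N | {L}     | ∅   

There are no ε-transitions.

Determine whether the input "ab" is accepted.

Yes

Start in {K}.
Read 'a': {K} → {M, N}.
Read 'b': {M, N} → {K}.
The final set {K} contains the accepting state K.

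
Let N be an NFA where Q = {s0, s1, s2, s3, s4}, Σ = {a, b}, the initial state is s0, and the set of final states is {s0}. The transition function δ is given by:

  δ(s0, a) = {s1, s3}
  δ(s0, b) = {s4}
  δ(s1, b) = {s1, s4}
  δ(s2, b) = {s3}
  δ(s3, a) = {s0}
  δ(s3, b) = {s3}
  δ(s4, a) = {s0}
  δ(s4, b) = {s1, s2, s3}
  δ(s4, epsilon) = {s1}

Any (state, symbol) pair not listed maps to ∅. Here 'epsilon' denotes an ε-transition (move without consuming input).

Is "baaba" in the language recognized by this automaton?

Yes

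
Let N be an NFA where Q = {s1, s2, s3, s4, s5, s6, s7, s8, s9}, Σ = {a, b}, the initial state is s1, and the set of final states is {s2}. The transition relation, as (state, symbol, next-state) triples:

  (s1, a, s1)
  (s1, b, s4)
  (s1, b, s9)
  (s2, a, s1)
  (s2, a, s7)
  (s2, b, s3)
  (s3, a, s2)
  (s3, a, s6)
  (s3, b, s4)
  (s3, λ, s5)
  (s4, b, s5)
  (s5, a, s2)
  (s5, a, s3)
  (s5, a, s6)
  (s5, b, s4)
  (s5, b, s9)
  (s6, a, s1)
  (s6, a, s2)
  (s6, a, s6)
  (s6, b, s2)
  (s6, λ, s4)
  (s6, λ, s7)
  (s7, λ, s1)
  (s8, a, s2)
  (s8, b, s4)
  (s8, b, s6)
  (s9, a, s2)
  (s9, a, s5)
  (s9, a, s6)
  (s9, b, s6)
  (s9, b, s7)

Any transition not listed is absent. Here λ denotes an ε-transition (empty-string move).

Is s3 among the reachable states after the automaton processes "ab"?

No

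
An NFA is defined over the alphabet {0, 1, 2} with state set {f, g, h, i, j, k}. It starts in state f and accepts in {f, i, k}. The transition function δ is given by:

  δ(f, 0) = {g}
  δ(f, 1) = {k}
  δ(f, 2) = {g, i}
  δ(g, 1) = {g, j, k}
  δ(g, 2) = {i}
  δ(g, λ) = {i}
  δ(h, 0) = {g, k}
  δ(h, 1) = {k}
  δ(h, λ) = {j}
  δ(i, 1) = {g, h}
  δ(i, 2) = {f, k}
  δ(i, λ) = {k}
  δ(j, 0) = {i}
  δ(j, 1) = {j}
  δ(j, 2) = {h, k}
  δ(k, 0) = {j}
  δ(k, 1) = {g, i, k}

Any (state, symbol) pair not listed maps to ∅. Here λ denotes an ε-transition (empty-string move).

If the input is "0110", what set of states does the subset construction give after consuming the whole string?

{g, i, j, k}

Start in {f}.
Read '0': {f} → {g, i, k}.
Read '1': {g, i, k} → {g, h, i, j, k}.
Read '1': {g, h, i, j, k} → {g, h, i, j, k}.
Read '0': {g, h, i, j, k} → {g, i, j, k}.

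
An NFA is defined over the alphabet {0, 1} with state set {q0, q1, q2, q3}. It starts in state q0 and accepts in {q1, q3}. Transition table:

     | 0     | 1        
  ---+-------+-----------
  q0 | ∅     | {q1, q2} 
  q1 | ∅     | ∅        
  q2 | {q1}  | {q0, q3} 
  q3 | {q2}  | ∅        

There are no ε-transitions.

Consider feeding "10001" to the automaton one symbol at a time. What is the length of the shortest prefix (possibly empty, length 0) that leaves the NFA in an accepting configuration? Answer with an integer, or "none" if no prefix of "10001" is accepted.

1

Start in {q0}.
Read '1': q0→{q1, q2}; now {q1, q2}.
None of the earlier sets intersect F, but {q1, q2} does.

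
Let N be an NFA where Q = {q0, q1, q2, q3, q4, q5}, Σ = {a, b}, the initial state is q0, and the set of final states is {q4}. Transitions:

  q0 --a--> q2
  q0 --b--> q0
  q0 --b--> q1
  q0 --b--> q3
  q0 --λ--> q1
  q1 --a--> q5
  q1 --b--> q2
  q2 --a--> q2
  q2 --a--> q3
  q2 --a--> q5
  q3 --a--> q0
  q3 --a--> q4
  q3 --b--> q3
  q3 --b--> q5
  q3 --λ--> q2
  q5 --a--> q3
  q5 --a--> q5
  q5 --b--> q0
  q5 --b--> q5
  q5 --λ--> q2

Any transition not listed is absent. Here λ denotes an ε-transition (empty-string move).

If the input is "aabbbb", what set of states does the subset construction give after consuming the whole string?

{q0, q1, q2, q3, q5}

Start: ε-closure({q0}) = {q0, q1}.
Read 'a': q0→{q2}, q1→{q5}; now {q2, q5}.
Read 'a': q2→{q2, q3, q5}, q5→{q3, q5}; now {q2, q3, q5}.
Read 'b': q2→∅, q3→{q3, q5}, q5→{q0, q5}; union {q0, q3, q5}; ε-closure = {q0, q1, q2, q3, q5}.
Read 'b': q0→{q0, q1, q3}, q1→{q2}, q2→∅, q3→{q3, q5}, q5→{q0, q5}; now {q0, q1, q2, q3, q5}.
Read 'b': q0→{q0, q1, q3}, q1→{q2}, q2→∅, q3→{q3, q5}, q5→{q0, q5}; now {q0, q1, q2, q3, q5}.
Read 'b': q0→{q0, q1, q3}, q1→{q2}, q2→∅, q3→{q3, q5}, q5→{q0, q5}; now {q0, q1, q2, q3, q5}.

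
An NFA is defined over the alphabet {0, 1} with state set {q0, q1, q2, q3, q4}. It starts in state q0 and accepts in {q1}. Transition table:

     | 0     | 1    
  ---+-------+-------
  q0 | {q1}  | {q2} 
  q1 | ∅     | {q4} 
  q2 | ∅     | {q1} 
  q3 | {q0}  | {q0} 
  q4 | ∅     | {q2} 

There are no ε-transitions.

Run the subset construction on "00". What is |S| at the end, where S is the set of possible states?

Start in {q0}.
Read '0': {q0} → {q1}.
Read '0': {q1} → ∅.
That set has 0 states.

0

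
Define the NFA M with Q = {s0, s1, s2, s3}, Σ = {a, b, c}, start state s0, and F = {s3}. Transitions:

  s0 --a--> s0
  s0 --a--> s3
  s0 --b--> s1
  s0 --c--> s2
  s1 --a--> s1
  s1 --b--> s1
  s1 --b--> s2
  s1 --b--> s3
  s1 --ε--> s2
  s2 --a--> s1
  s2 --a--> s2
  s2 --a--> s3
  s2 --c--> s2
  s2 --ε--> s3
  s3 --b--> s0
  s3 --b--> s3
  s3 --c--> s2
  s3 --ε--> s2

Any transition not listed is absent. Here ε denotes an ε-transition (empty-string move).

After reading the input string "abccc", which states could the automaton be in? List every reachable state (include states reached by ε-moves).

{s2, s3}

Start in {s0}.
Read 'a': {s0} → {s0, s2, s3}.
Read 'b': {s0, s2, s3} → {s0, s1, s2, s3}.
Read 'c': {s0, s1, s2, s3} → {s2, s3}.
Read 'c': {s2, s3} → {s2, s3}.
Read 'c': {s2, s3} → {s2, s3}.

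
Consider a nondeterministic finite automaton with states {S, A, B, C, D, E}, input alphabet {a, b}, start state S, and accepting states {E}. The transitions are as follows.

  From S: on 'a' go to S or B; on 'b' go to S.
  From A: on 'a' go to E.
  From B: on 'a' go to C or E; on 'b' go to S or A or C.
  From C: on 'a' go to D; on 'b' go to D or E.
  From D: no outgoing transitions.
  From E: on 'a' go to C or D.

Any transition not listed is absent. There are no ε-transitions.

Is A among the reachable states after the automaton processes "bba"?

No

Start in {S}.
Read 'b': {S} → {S}.
Read 'b': {S} → {S}.
Read 'a': {S} → {S, B}.
State A is not in {S, B}.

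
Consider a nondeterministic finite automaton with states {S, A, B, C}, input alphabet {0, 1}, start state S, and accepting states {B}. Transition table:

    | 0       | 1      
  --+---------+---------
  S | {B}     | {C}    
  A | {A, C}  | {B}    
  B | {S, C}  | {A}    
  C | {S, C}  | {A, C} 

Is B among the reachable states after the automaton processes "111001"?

Start in {S}.
Read '1': S→{C}; now {C}.
Read '1': C→{A, C}; now {A, C}.
Read '1': A→{B}, C→{A, C}; now {A, B, C}.
Read '0': A→{A, C}, B→{S, C}, C→{S, C}; now {S, A, C}.
Read '0': S→{B}, A→{A, C}, C→{S, C}; now {S, A, B, C}.
Read '1': S→{C}, A→{B}, B→{A}, C→{A, C}; now {A, B, C}.
State B is in {A, B, C}.

Yes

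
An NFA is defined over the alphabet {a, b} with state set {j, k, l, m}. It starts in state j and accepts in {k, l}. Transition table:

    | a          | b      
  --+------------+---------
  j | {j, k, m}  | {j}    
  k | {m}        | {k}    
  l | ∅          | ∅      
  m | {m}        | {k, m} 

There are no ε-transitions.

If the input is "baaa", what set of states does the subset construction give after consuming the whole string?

{j, k, m}

Start in {j}.
Read 'b': j→{j}; now {j}.
Read 'a': j→{j, k, m}; now {j, k, m}.
Read 'a': j→{j, k, m}, k→{m}, m→{m}; now {j, k, m}.
Read 'a': j→{j, k, m}, k→{m}, m→{m}; now {j, k, m}.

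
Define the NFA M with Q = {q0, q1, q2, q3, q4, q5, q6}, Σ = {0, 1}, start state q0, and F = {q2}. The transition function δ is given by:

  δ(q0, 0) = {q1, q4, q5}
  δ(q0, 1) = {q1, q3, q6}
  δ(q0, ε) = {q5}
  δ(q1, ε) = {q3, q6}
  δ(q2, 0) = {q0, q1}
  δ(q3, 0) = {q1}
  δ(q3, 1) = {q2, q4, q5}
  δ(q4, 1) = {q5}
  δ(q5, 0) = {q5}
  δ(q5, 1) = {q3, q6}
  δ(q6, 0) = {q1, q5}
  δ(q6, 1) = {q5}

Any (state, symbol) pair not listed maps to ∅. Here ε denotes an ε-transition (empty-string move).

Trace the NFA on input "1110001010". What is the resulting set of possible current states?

{q0, q1, q3, q5, q6}

Start: ε-closure({q0}) = {q0, q5}.
Read '1': {q0, q5} → {q1, q3, q6}.
Read '1': {q1, q3, q6} → {q2, q4, q5}.
Read '1': {q2, q4, q5} → {q3, q5, q6}.
Read '0': {q3, q5, q6} → {q1, q3, q5, q6}.
Read '0': {q1, q3, q5, q6} → {q1, q3, q5, q6}.
Read '0': {q1, q3, q5, q6} → {q1, q3, q5, q6}.
Read '1': {q1, q3, q5, q6} → {q2, q3, q4, q5, q6}.
Read '0': {q2, q3, q4, q5, q6} → {q0, q1, q3, q5, q6}.
Read '1': {q0, q1, q3, q5, q6} → {q1, q2, q3, q4, q5, q6}.
Read '0': {q1, q2, q3, q4, q5, q6} → {q0, q1, q3, q5, q6}.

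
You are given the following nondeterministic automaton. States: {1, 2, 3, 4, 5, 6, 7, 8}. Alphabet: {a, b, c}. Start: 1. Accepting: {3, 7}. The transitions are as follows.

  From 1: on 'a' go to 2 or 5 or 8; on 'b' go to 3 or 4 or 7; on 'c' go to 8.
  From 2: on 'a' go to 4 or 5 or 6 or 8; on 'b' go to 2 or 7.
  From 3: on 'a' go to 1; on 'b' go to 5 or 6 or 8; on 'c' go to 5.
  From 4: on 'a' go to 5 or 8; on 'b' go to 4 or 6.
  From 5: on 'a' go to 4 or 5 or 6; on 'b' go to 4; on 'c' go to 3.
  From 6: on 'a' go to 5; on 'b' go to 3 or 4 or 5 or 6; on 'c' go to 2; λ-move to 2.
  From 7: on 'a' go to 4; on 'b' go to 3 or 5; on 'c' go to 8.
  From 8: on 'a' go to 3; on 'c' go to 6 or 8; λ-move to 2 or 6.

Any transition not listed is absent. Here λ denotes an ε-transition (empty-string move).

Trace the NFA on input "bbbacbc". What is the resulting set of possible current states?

Start in {1}.
Read 'b': 1→{3, 4, 7}; now {3, 4, 7}.
Read 'b': 3→{5, 6, 8}, 4→{4, 6}, 7→{3, 5}; union {3, 4, 5, 6, 8}; ε-closure = {2, 3, 4, 5, 6, 8}.
Read 'b': 2→{2, 7}, 3→{5, 6, 8}, 4→{4, 6}, 5→{4}, 6→{3, 4, 5, 6}, 8→∅; now {2, 3, 4, 5, 6, 7, 8}.
Read 'a': 2→{4, 5, 6, 8}, 3→{1}, 4→{5, 8}, 5→{4, 5, 6}, 6→{5}, 7→{4}, 8→{3}; union {1, 3, 4, 5, 6, 8}; ε-closure = {1, 2, 3, 4, 5, 6, 8}.
Read 'c': 1→{8}, 2→∅, 3→{5}, 4→∅, 5→{3}, 6→{2}, 8→{6, 8}; now {2, 3, 5, 6, 8}.
Read 'b': 2→{2, 7}, 3→{5, 6, 8}, 5→{4}, 6→{3, 4, 5, 6}, 8→∅; now {2, 3, 4, 5, 6, 7, 8}.
Read 'c': 2→∅, 3→{5}, 4→∅, 5→{3}, 6→{2}, 7→{8}, 8→{6, 8}; now {2, 3, 5, 6, 8}.

{2, 3, 5, 6, 8}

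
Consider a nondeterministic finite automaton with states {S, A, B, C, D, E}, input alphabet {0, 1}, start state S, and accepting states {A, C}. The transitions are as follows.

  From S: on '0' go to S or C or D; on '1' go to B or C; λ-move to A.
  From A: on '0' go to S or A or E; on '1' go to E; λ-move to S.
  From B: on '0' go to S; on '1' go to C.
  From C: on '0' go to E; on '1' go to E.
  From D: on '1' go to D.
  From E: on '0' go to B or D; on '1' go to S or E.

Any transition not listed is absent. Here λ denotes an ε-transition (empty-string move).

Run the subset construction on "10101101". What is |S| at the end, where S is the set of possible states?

Start: ε-closure({S}) = {S, A}.
Read '1': S→{B, C}, A→{E}; now {B, C, E}.
Read '0': B→{S}, C→{E}, E→{B, D}; union {S, B, D, E}; ε-closure = {S, A, B, D, E}.
Read '1': S→{B, C}, A→{E}, B→{C}, D→{D}, E→{S, E}; union {S, B, C, D, E}; ε-closure = {S, A, B, C, D, E}.
Read '0': S→{S, C, D}, A→{S, A, E}, B→{S}, C→{E}, D→∅, E→{B, D}; now {S, A, B, C, D, E}.
Read '1': S→{B, C}, A→{E}, B→{C}, C→{E}, D→{D}, E→{S, E}; union {S, B, C, D, E}; ε-closure = {S, A, B, C, D, E}.
Read '1': S→{B, C}, A→{E}, B→{C}, C→{E}, D→{D}, E→{S, E}; union {S, B, C, D, E}; ε-closure = {S, A, B, C, D, E}.
Read '0': S→{S, C, D}, A→{S, A, E}, B→{S}, C→{E}, D→∅, E→{B, D}; now {S, A, B, C, D, E}.
Read '1': S→{B, C}, A→{E}, B→{C}, C→{E}, D→{D}, E→{S, E}; union {S, B, C, D, E}; ε-closure = {S, A, B, C, D, E}.
That set has 6 states.

6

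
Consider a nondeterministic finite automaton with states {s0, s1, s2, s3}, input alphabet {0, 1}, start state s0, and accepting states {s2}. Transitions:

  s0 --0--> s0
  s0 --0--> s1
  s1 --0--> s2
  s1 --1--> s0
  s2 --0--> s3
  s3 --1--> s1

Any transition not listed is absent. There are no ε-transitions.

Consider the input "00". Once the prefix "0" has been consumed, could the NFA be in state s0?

Yes

Start in {s0}.
Read '0': s0→{s0, s1}; now {s0, s1}.
State s0 is in {s0, s1}.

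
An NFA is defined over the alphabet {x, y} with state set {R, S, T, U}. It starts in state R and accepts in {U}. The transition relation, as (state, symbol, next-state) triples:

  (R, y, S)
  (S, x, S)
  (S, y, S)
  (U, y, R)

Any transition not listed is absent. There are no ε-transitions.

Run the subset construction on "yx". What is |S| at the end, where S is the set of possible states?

Start in {R}.
Read 'y': R→{S}; now {S}.
Read 'x': S→{S}; now {S}.
That set has 1 state.

1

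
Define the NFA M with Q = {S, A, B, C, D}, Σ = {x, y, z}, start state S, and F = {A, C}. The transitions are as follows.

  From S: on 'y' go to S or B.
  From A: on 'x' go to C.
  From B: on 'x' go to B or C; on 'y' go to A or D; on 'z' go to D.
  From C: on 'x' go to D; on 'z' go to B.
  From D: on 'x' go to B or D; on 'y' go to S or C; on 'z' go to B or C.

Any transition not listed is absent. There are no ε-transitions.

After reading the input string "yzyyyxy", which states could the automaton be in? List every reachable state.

{S, A, C, D}

Start in {S}.
Read 'y': S→{S, B}; now {S, B}.
Read 'z': S→∅, B→{D}; now {D}.
Read 'y': D→{S, C}; now {S, C}.
Read 'y': S→{S, B}, C→∅; now {S, B}.
Read 'y': S→{S, B}, B→{A, D}; now {S, A, B, D}.
Read 'x': S→∅, A→{C}, B→{B, C}, D→{B, D}; now {B, C, D}.
Read 'y': B→{A, D}, C→∅, D→{S, C}; now {S, A, C, D}.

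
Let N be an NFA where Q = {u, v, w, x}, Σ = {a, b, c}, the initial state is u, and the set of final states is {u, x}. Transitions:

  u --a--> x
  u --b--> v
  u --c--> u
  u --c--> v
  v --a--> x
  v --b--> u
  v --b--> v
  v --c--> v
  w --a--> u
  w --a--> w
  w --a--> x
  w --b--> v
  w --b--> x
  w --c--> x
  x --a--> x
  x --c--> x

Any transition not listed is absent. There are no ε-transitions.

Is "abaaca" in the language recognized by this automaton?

Start in {u}.
Read 'a': {u} → {x}.
Read 'b': {x} → ∅.
The set is empty and remains empty for the remaining 4 symbols.
The final set ∅ contains no accepting state.

No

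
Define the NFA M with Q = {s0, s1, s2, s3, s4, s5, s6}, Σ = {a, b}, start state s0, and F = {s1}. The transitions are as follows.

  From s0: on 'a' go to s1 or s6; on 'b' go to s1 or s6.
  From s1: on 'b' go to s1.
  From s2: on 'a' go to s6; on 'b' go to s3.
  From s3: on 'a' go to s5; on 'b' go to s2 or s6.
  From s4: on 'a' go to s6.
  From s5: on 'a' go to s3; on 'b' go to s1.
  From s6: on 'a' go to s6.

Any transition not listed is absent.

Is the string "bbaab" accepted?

No

Start in {s0}.
Read 'b': s0→{s1, s6}; now {s1, s6}.
Read 'b': s1→{s1}, s6→∅; now {s1}.
Read 'a': s1→∅; now ∅.
The set is empty and remains empty for the remaining 2 symbols.
The final set ∅ contains no accepting state.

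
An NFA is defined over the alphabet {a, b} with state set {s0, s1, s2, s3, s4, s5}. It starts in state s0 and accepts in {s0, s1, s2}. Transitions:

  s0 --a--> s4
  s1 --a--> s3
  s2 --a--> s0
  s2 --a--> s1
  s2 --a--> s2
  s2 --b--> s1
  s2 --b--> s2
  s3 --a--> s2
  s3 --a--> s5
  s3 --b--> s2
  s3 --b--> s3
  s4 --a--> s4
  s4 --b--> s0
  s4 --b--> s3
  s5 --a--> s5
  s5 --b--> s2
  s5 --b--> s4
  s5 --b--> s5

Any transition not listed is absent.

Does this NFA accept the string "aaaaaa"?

Start in {s0}.
Read 'a': s0→{s4}; now {s4}.
Read 'a': s4→{s4}; now {s4}.
Read 'a': s4→{s4}; now {s4}.
Read 'a': s4→{s4}; now {s4}.
Read 'a': s4→{s4}; now {s4}.
Read 'a': s4→{s4}; now {s4}.
The final set {s4} contains no accepting state.

No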